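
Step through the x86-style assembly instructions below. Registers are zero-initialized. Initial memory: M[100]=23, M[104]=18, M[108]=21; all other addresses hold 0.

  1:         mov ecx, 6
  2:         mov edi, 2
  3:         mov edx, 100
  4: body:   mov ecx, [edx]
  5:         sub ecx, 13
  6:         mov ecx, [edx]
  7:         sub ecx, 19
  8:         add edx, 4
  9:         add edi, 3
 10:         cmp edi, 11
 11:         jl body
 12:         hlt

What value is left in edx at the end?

112

mov ecx, 6 → ecx=6
mov edi, 2 → edi=2
mov edx, 100 → edx=100
mov ecx, [edx] → ecx=M[100]=23
sub ecx, 13 → ecx=23-13=10
mov ecx, [edx] → ecx=M[100]=23
sub ecx, 19 → ecx=23-19=4
add edx, 4 → edx=100+4=104
add edi, 3 → edi=2+3=5
cmp edi, 11  (cmp 5,11)
jl body: taken
mov ecx, [edx] → ecx=M[104]=18
sub ecx, 13 → ecx=18-13=5
mov ecx, [edx] → ecx=M[104]=18
sub ecx, 19 → ecx=18-19=-1
add edx, 4 → edx=104+4=108
add edi, 3 → edi=5+3=8
cmp edi, 11  (cmp 8,11)
jl body: taken
mov ecx, [edx] → ecx=M[108]=21
sub ecx, 13 → ecx=21-13=8
mov ecx, [edx] → ecx=M[108]=21
sub ecx, 19 → ecx=21-19=2
add edx, 4 → edx=108+4=112
add edi, 3 → edi=8+3=11
cmp edi, 11  (cmp 11,11)
jl body: not taken
halt.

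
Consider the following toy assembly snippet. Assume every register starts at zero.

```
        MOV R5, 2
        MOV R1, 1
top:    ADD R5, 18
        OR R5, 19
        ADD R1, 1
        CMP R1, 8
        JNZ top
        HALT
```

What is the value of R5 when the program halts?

after MOV R5, 2: R5=2
after MOV R1, 1: R1=1
after ADD R5, 18: R5=2+18=20
after OR R5, 19: R5=20|19=23
after ADD R1, 1: R1=1+1=2
CMP R1, 8  (cmp 2,8)
JNZ top: taken
after ADD R5, 18: R5=23+18=41
after OR R5, 19: R5=41|19=59
after ADD R1, 1: R1=2+1=3
CMP R1, 8  (cmp 3,8)
JNZ top: taken
after ADD R5, 18: R5=59+18=77
after OR R5, 19: R5=77|19=95
after ADD R1, 1: R1=3+1=4
CMP R1, 8  (cmp 4,8)
JNZ top: taken
after ADD R5, 18: R5=95+18=113
after OR R5, 19: R5=113|19=115
after ADD R1, 1: R1=4+1=5
CMP R1, 8  (cmp 5,8)
JNZ top: taken
after ADD R5, 18: R5=115+18=133
after OR R5, 19: R5=133|19=151
after ADD R1, 1: R1=5+1=6
CMP R1, 8  (cmp 6,8)
JNZ top: taken
after ADD R5, 18: R5=151+18=169
after OR R5, 19: R5=169|19=187
after ADD R1, 1: R1=6+1=7
CMP R1, 8  (cmp 7,8)
JNZ top: taken
after ADD R5, 18: R5=187+18=205
after OR R5, 19: R5=205|19=223
after ADD R1, 1: R1=7+1=8
CMP R1, 8  (cmp 8,8)
JNZ top: not taken
halt.

223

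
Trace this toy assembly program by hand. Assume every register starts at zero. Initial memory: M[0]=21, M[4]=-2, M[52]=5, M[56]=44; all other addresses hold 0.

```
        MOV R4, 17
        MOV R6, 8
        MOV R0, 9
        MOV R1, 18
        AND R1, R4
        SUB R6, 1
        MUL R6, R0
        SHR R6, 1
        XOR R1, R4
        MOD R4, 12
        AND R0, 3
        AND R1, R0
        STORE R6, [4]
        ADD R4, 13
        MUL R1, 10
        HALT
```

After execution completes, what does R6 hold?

after MOV R4, 17: R4=17
after MOV R6, 8: R6=8
after MOV R0, 9: R0=9
after MOV R1, 18: R1=18
after AND R1, R4: R1=18&17=16
after SUB R6, 1: R6=8-1=7
after MUL R6, R0: R6=7*9=63
after SHR R6, 1: R6=63>>1=31
after XOR R1, R4: R1=16^17=1
after MOD R4, 12: R4=17%12=5
after AND R0, 3: R0=9&3=1
after AND R1, R0: R1=1&1=1
STORE R6, [4] → M[4]=31
after ADD R4, 13: R4=5+13=18
after MUL R1, 10: R1=1*10=10
halt.

31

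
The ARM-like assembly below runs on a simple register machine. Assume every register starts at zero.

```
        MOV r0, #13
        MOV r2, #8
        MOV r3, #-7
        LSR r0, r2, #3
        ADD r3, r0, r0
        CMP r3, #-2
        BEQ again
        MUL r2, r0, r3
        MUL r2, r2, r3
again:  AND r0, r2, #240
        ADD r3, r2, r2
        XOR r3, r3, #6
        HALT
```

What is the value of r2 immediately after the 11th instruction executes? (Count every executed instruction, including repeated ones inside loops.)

4

r0=13
r2=8
r3=-7
r0=8>>3=1
r3=1+1=2
CMP r3, #-2  (cmp 2,-2)
BEQ again: not taken
r2=1*2=2
r2=2*2=4
r0=4&240=0
r3=4+4=8
After step 11: r2 = 4.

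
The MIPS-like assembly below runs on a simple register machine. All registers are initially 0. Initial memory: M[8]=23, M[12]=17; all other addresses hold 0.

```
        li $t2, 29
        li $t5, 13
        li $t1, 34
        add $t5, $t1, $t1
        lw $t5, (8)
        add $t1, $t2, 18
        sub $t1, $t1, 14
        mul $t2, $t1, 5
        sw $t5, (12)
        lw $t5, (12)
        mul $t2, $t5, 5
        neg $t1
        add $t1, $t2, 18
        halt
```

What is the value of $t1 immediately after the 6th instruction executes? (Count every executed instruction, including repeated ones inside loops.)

47

after li $t2, 29: $t2=29
after li $t5, 13: $t5=13
after li $t1, 34: $t1=34
after add $t5, $t1, $t1: $t5=34+34=68
after lw $t5, (8): $t5=M[8]=23
after add $t1, $t2, 18: $t1=29+18=47
After step 6: $t1 = 47.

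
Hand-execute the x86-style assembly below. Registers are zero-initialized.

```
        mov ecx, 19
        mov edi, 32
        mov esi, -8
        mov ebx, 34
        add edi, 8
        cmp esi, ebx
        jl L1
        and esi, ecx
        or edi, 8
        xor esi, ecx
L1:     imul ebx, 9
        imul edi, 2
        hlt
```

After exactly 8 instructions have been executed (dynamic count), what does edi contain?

40

ecx=19
edi=32
esi=-8
ebx=34
edi=32+8=40
cmp esi, ebx  (cmp -8,34)
jl L1: taken
ebx=34*9=306
After step 8: edi = 40.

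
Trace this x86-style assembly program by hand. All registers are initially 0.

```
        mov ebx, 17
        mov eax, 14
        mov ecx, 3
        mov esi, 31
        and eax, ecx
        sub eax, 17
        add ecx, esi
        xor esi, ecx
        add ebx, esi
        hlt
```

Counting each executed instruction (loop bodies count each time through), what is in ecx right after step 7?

34

after mov ebx, 17: ebx=17
after mov eax, 14: eax=14
after mov ecx, 3: ecx=3
after mov esi, 31: esi=31
after and eax, ecx: eax=14&3=2
after sub eax, 17: eax=2-17=-15
after add ecx, esi: ecx=3+31=34
After step 7: ecx = 34.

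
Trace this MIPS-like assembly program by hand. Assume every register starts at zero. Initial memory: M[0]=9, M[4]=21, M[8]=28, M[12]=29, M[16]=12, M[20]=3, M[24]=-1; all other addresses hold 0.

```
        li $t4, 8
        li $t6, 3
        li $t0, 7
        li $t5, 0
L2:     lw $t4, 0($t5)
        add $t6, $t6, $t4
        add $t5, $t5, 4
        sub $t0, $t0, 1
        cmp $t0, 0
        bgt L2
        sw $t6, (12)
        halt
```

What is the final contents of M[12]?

104

$t4=8
$t6=3
$t0=7
$t5=0
$t4=M[0]=9
$t6=3+9=12
$t5=0+4=4
$t0=7-1=6
cmp $t0, 0  (cmp 6,0)
bgt L2: taken
$t4=M[4]=21
$t6=12+21=33
$t5=4+4=8
$t0=6-1=5
cmp $t0, 0  (cmp 5,0)
bgt L2: taken
$t4=M[8]=28
$t6=33+28=61
$t5=8+4=12
$t0=5-1=4
cmp $t0, 0  (cmp 4,0)
bgt L2: taken
$t4=M[12]=29
$t6=61+29=90
$t5=12+4=16
$t0=4-1=3
cmp $t0, 0  (cmp 3,0)
bgt L2: taken
$t4=M[16]=12
$t6=90+12=102
$t5=16+4=20
$t0=3-1=2
cmp $t0, 0  (cmp 2,0)
bgt L2: taken
$t4=M[20]=3
$t6=102+3=105
$t5=20+4=24
$t0=2-1=1
cmp $t0, 0  (cmp 1,0)
bgt L2: taken
$t4=M[24]=-1
$t6=105+(-1)=104
$t5=24+4=28
$t0=1-1=0
cmp $t0, 0  (cmp 0,0)
bgt L2: not taken
sw $t6, (12) → M[12]=104
halt.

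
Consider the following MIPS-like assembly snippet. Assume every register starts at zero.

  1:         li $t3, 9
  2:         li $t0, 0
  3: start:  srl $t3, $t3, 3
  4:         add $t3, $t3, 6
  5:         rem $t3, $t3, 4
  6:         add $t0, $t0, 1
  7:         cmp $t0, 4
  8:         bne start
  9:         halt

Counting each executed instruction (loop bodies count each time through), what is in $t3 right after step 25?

$t3=9
$t0=0
$t3=9>>3=1
$t3=1+6=7
$t3=7%4=3
$t0=0+1=1
cmp $t0, 4  (cmp 1,4)
bne start: taken
$t3=3>>3=0
$t3=0+6=6
$t3=6%4=2
$t0=1+1=2
cmp $t0, 4  (cmp 2,4)
bne start: taken
$t3=2>>3=0
$t3=0+6=6
$t3=6%4=2
$t0=2+1=3
cmp $t0, 4  (cmp 3,4)
bne start: taken
$t3=2>>3=0
$t3=0+6=6
$t3=6%4=2
$t0=3+1=4
cmp $t0, 4  (cmp 4,4)
After step 25: $t3 = 2.

2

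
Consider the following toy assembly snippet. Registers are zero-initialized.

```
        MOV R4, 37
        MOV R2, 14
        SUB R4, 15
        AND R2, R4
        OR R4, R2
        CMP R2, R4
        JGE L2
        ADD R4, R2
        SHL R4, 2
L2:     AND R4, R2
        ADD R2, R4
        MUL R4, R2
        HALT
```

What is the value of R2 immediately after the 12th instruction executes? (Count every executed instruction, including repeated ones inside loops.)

6

R4=37
R2=14
R4=37-15=22
R2=14&22=6
R4=22|6=22
CMP R2, R4  (cmp 6,22)
JGE L2: not taken
R4=22+6=28
R4=28<<2=112
R4=112&6=0
R2=6+0=6
R4=0*6=0
After step 12: R2 = 6.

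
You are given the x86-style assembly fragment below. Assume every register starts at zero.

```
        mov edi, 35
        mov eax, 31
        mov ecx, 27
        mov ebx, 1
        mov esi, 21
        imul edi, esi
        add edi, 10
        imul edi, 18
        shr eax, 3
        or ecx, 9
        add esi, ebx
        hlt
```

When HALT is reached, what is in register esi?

mov edi, 35 → edi=35
mov eax, 31 → eax=31
mov ecx, 27 → ecx=27
mov ebx, 1 → ebx=1
mov esi, 21 → esi=21
imul edi, esi → edi=35*21=735
add edi, 10 → edi=735+10=745
imul edi, 18 → edi=745*18=13410
shr eax, 3 → eax=31>>3=3
or ecx, 9 → ecx=27|9=27
add esi, ebx → esi=21+1=22
halt.

22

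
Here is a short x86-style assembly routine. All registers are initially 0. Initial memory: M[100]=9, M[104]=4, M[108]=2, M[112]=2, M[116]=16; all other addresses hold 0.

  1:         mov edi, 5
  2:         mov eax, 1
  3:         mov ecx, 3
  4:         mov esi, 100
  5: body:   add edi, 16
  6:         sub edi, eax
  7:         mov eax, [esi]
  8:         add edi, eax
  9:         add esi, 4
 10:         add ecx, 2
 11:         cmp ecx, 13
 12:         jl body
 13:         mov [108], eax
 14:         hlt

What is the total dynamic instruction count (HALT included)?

mov edi, 5 → edi=5
mov eax, 1 → eax=1
mov ecx, 3 → ecx=3
mov esi, 100 → esi=100
add edi, 16 → edi=5+16=21
sub edi, eax → edi=21-1=20
mov eax, [esi] → eax=M[100]=9
add edi, eax → edi=20+9=29
add esi, 4 → esi=100+4=104
add ecx, 2 → ecx=3+2=5
cmp ecx, 13  (cmp 5,13)
jl body: taken
add edi, 16 → edi=29+16=45
sub edi, eax → edi=45-9=36
mov eax, [esi] → eax=M[104]=4
add edi, eax → edi=36+4=40
add esi, 4 → esi=104+4=108
add ecx, 2 → ecx=5+2=7
cmp ecx, 13  (cmp 7,13)
jl body: taken
add edi, 16 → edi=40+16=56
sub edi, eax → edi=56-4=52
mov eax, [esi] → eax=M[108]=2
add edi, eax → edi=52+2=54
add esi, 4 → esi=108+4=112
add ecx, 2 → ecx=7+2=9
cmp ecx, 13  (cmp 9,13)
jl body: taken
add edi, 16 → edi=54+16=70
sub edi, eax → edi=70-2=68
mov eax, [esi] → eax=M[112]=2
add edi, eax → edi=68+2=70
add esi, 4 → esi=112+4=116
add ecx, 2 → ecx=9+2=11
cmp ecx, 13  (cmp 11,13)
jl body: taken
add edi, 16 → edi=70+16=86
sub edi, eax → edi=86-2=84
mov eax, [esi] → eax=M[116]=16
add edi, eax → edi=84+16=100
add esi, 4 → esi=116+4=120
add ecx, 2 → ecx=11+2=13
cmp ecx, 13  (cmp 13,13)
jl body: not taken
mov [108], eax → M[108]=16
halt.
Total executed instructions: 46.

46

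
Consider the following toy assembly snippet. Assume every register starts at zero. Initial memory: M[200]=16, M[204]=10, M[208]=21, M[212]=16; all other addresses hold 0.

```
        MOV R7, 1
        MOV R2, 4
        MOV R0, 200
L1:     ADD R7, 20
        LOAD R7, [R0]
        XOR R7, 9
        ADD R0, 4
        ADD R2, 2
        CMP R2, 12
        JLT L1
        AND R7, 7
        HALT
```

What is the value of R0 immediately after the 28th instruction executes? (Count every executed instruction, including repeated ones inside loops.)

216

R7=1
R2=4
R0=200
R7=1+20=21
R7=M[200]=16
R7=16^9=25
R0=200+4=204
R2=4+2=6
CMP R2, 12  (cmp 6,12)
JLT L1: taken
R7=25+20=45
R7=M[204]=10
R7=10^9=3
R0=204+4=208
R2=6+2=8
CMP R2, 12  (cmp 8,12)
JLT L1: taken
R7=3+20=23
R7=M[208]=21
R7=21^9=28
R0=208+4=212
R2=8+2=10
CMP R2, 12  (cmp 10,12)
JLT L1: taken
R7=28+20=48
R7=M[212]=16
R7=16^9=25
R0=212+4=216
After step 28: R0 = 216.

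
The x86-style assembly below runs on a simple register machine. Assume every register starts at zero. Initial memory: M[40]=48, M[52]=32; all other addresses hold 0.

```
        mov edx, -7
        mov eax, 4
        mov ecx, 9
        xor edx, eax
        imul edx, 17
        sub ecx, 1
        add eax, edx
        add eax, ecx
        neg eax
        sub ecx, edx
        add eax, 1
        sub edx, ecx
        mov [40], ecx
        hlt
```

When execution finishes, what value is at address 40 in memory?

edx=-7
eax=4
ecx=9
edx=(-7)^4=-3
edx=(-3)*17=-51
ecx=9-1=8
eax=4+(-51)=-47
eax=(-47)+8=-39
eax=-(-39)=39
ecx=8-(-51)=59
eax=39+1=40
edx=(-51)-59=-110
mov [40], ecx → M[40]=59
halt.

59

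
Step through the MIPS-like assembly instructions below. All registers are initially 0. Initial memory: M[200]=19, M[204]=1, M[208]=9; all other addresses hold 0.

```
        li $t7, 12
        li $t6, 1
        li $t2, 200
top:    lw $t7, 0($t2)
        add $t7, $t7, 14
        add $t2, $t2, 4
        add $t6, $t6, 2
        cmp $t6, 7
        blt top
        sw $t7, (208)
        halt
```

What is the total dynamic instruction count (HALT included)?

li $t7, 12 → $t7=12
li $t6, 1 → $t6=1
li $t2, 200 → $t2=200
lw $t7, 0($t2) → $t7=M[200]=19
add $t7, $t7, 14 → $t7=19+14=33
add $t2, $t2, 4 → $t2=200+4=204
add $t6, $t6, 2 → $t6=1+2=3
cmp $t6, 7  (cmp 3,7)
blt top: taken
lw $t7, 0($t2) → $t7=M[204]=1
add $t7, $t7, 14 → $t7=1+14=15
add $t2, $t2, 4 → $t2=204+4=208
add $t6, $t6, 2 → $t6=3+2=5
cmp $t6, 7  (cmp 5,7)
blt top: taken
lw $t7, 0($t2) → $t7=M[208]=9
add $t7, $t7, 14 → $t7=9+14=23
add $t2, $t2, 4 → $t2=208+4=212
add $t6, $t6, 2 → $t6=5+2=7
cmp $t6, 7  (cmp 7,7)
blt top: not taken
sw $t7, (208) → M[208]=23
halt.
Total executed instructions: 23.

23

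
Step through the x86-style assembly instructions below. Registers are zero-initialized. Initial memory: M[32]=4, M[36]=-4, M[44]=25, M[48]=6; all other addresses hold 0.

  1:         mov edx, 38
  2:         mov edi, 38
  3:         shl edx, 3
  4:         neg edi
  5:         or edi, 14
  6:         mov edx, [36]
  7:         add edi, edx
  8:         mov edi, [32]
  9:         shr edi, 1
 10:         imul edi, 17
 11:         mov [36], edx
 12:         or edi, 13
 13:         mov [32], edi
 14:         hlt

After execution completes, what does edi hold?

edx=38
edi=38
edx=38<<3=304
edi=-(38)=-38
edi=(-38)|14=-34
edx=M[36]=-4
edi=(-34)+(-4)=-38
edi=M[32]=4
edi=4>>1=2
edi=2*17=34
mov [36], edx → M[36]=-4
edi=34|13=47
mov [32], edi → M[32]=47
halt.

47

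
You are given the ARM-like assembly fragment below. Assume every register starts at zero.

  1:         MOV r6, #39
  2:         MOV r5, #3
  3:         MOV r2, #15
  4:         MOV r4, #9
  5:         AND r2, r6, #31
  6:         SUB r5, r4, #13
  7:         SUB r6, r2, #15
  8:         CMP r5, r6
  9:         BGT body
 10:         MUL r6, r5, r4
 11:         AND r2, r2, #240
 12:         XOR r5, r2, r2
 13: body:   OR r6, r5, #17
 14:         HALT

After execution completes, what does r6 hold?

-3

MOV r6, #39 → r6=39
MOV r5, #3 → r5=3
MOV r2, #15 → r2=15
MOV r4, #9 → r4=9
AND r2, r6, #31 → r2=39&31=7
SUB r5, r4, #13 → r5=9-13=-4
SUB r6, r2, #15 → r6=7-15=-8
CMP r5, r6  (cmp -4,-8)
BGT body: taken
OR r6, r5, #17 → r6=(-4)|17=-3
halt.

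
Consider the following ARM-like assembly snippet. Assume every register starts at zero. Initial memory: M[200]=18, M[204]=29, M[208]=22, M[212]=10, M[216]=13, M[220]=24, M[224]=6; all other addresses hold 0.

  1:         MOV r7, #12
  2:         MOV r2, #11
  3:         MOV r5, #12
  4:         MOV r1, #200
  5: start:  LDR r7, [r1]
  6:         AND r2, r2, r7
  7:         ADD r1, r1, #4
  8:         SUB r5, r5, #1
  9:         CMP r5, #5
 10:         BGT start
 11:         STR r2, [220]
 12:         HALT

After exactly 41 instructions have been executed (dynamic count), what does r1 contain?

224

after MOV r7, #12: r7=12
after MOV r2, #11: r2=11
after MOV r5, #12: r5=12
after MOV r1, #200: r1=200
after LDR r7, [r1]: r7=M[200]=18
after AND r2, r2, r7: r2=11&18=2
after ADD r1, r1, #4: r1=200+4=204
after SUB r5, r5, #1: r5=12-1=11
CMP r5, #5  (cmp 11,5)
BGT start: taken
after LDR r7, [r1]: r7=M[204]=29
after AND r2, r2, r7: r2=2&29=0
after ADD r1, r1, #4: r1=204+4=208
after SUB r5, r5, #1: r5=11-1=10
CMP r5, #5  (cmp 10,5)
BGT start: taken
after LDR r7, [r1]: r7=M[208]=22
after AND r2, r2, r7: r2=0&22=0
after ADD r1, r1, #4: r1=208+4=212
after SUB r5, r5, #1: r5=10-1=9
CMP r5, #5  (cmp 9,5)
BGT start: taken
after LDR r7, [r1]: r7=M[212]=10
after AND r2, r2, r7: r2=0&10=0
after ADD r1, r1, #4: r1=212+4=216
after SUB r5, r5, #1: r5=9-1=8
CMP r5, #5  (cmp 8,5)
BGT start: taken
after LDR r7, [r1]: r7=M[216]=13
after AND r2, r2, r7: r2=0&13=0
after ADD r1, r1, #4: r1=216+4=220
after SUB r5, r5, #1: r5=8-1=7
CMP r5, #5  (cmp 7,5)
BGT start: taken
after LDR r7, [r1]: r7=M[220]=24
after AND r2, r2, r7: r2=0&24=0
after ADD r1, r1, #4: r1=220+4=224
after SUB r5, r5, #1: r5=7-1=6
CMP r5, #5  (cmp 6,5)
BGT start: taken
after LDR r7, [r1]: r7=M[224]=6
After step 41: r1 = 224.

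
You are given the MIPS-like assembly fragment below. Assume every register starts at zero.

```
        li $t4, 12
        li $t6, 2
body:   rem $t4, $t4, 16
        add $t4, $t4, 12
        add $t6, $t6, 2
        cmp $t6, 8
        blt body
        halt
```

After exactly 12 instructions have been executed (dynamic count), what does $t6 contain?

$t4=12
$t6=2
$t4=12%16=12
$t4=12+12=24
$t6=2+2=4
cmp $t6, 8  (cmp 4,8)
blt body: taken
$t4=24%16=8
$t4=8+12=20
$t6=4+2=6
cmp $t6, 8  (cmp 6,8)
blt body: taken
After step 12: $t6 = 6.

6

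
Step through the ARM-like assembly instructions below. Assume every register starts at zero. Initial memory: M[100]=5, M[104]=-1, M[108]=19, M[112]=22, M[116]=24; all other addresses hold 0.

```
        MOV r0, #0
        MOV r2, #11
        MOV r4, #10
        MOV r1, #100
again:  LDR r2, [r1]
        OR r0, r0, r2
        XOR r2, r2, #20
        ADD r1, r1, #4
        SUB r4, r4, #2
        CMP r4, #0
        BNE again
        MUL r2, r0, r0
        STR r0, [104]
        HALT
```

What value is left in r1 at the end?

MOV r0, #0 → r0=0
MOV r2, #11 → r2=11
MOV r4, #10 → r4=10
MOV r1, #100 → r1=100
LDR r2, [r1] → r2=M[100]=5
OR r0, r0, r2 → r0=0|5=5
XOR r2, r2, #20 → r2=5^20=17
ADD r1, r1, #4 → r1=100+4=104
SUB r4, r4, #2 → r4=10-2=8
CMP r4, #0  (cmp 8,0)
BNE again: taken
LDR r2, [r1] → r2=M[104]=-1
OR r0, r0, r2 → r0=5|(-1)=-1
XOR r2, r2, #20 → r2=(-1)^20=-21
ADD r1, r1, #4 → r1=104+4=108
SUB r4, r4, #2 → r4=8-2=6
CMP r4, #0  (cmp 6,0)
BNE again: taken
LDR r2, [r1] → r2=M[108]=19
OR r0, r0, r2 → r0=(-1)|19=-1
XOR r2, r2, #20 → r2=19^20=7
ADD r1, r1, #4 → r1=108+4=112
SUB r4, r4, #2 → r4=6-2=4
CMP r4, #0  (cmp 4,0)
BNE again: taken
LDR r2, [r1] → r2=M[112]=22
OR r0, r0, r2 → r0=(-1)|22=-1
XOR r2, r2, #20 → r2=22^20=2
ADD r1, r1, #4 → r1=112+4=116
SUB r4, r4, #2 → r4=4-2=2
CMP r4, #0  (cmp 2,0)
BNE again: taken
LDR r2, [r1] → r2=M[116]=24
OR r0, r0, r2 → r0=(-1)|24=-1
XOR r2, r2, #20 → r2=24^20=12
ADD r1, r1, #4 → r1=116+4=120
SUB r4, r4, #2 → r4=2-2=0
CMP r4, #0  (cmp 0,0)
BNE again: not taken
MUL r2, r0, r0 → r2=(-1)*(-1)=1
STR r0, [104] → M[104]=-1
halt.

120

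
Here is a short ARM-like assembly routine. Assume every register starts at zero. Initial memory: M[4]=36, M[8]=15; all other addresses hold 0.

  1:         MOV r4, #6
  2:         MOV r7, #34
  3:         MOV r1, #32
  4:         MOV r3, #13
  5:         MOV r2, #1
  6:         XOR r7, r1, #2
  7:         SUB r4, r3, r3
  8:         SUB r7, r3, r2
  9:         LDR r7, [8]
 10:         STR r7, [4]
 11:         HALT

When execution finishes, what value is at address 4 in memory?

r4=6
r7=34
r1=32
r3=13
r2=1
r7=32^2=34
r4=13-13=0
r7=13-1=12
r7=M[8]=15
STR r7, [4] → M[4]=15
halt.

15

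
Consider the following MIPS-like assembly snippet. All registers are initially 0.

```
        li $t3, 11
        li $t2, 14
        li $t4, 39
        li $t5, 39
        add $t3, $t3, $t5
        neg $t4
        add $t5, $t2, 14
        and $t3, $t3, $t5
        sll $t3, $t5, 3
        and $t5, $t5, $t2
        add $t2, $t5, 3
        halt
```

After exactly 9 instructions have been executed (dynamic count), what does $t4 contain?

li $t3, 11 → $t3=11
li $t2, 14 → $t2=14
li $t4, 39 → $t4=39
li $t5, 39 → $t5=39
add $t3, $t3, $t5 → $t3=11+39=50
neg $t4 → $t4=-(39)=-39
add $t5, $t2, 14 → $t5=14+14=28
and $t3, $t3, $t5 → $t3=50&28=16
sll $t3, $t5, 3 → $t3=28<<3=224
After step 9: $t4 = -39.

-39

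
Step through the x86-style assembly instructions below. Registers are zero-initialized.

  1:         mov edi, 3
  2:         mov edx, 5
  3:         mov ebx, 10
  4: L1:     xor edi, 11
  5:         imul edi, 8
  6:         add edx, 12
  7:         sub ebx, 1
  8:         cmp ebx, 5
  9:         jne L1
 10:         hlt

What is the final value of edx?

after mov edi, 3: edi=3
after mov edx, 5: edx=5
after mov ebx, 10: ebx=10
after xor edi, 11: edi=3^11=8
after imul edi, 8: edi=8*8=64
after add edx, 12: edx=5+12=17
after sub ebx, 1: ebx=10-1=9
cmp ebx, 5  (cmp 9,5)
jne L1: taken
after xor edi, 11: edi=64^11=75
after imul edi, 8: edi=75*8=600
after add edx, 12: edx=17+12=29
after sub ebx, 1: ebx=9-1=8
cmp ebx, 5  (cmp 8,5)
jne L1: taken
after xor edi, 11: edi=600^11=595
after imul edi, 8: edi=595*8=4760
after add edx, 12: edx=29+12=41
after sub ebx, 1: ebx=8-1=7
cmp ebx, 5  (cmp 7,5)
jne L1: taken
after xor edi, 11: edi=4760^11=4755
after imul edi, 8: edi=4755*8=38040
after add edx, 12: edx=41+12=53
after sub ebx, 1: ebx=7-1=6
cmp ebx, 5  (cmp 6,5)
jne L1: taken
after xor edi, 11: edi=38040^11=38035
after imul edi, 8: edi=38035*8=304280
after add edx, 12: edx=53+12=65
after sub ebx, 1: ebx=6-1=5
cmp ebx, 5  (cmp 5,5)
jne L1: not taken
halt.

65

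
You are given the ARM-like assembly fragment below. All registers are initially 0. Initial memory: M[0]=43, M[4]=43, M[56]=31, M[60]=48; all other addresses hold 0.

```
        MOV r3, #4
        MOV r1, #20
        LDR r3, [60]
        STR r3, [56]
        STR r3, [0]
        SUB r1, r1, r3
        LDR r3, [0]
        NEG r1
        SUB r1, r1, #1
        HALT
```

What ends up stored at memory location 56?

r3=4
r1=20
r3=M[60]=48
STR r3, [56] → M[56]=48
STR r3, [0] → M[0]=48
r1=20-48=-28
r3=M[0]=48
r1=-(-28)=28
r1=28-1=27
halt.

48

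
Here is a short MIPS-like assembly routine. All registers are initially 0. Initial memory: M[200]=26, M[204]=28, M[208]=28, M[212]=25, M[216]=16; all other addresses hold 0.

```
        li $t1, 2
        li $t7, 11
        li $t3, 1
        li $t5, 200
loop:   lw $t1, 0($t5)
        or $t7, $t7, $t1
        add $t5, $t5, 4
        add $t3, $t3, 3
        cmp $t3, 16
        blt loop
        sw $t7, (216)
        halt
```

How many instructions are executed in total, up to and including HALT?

after li $t1, 2: $t1=2
after li $t7, 11: $t7=11
after li $t3, 1: $t3=1
after li $t5, 200: $t5=200
after lw $t1, 0($t5): $t1=M[200]=26
after or $t7, $t7, $t1: $t7=11|26=27
after add $t5, $t5, 4: $t5=200+4=204
after add $t3, $t3, 3: $t3=1+3=4
cmp $t3, 16  (cmp 4,16)
blt loop: taken
after lw $t1, 0($t5): $t1=M[204]=28
after or $t7, $t7, $t1: $t7=27|28=31
after add $t5, $t5, 4: $t5=204+4=208
after add $t3, $t3, 3: $t3=4+3=7
cmp $t3, 16  (cmp 7,16)
blt loop: taken
after lw $t1, 0($t5): $t1=M[208]=28
after or $t7, $t7, $t1: $t7=31|28=31
after add $t5, $t5, 4: $t5=208+4=212
after add $t3, $t3, 3: $t3=7+3=10
cmp $t3, 16  (cmp 10,16)
blt loop: taken
after lw $t1, 0($t5): $t1=M[212]=25
after or $t7, $t7, $t1: $t7=31|25=31
after add $t5, $t5, 4: $t5=212+4=216
after add $t3, $t3, 3: $t3=10+3=13
cmp $t3, 16  (cmp 13,16)
blt loop: taken
after lw $t1, 0($t5): $t1=M[216]=16
after or $t7, $t7, $t1: $t7=31|16=31
after add $t5, $t5, 4: $t5=216+4=220
after add $t3, $t3, 3: $t3=13+3=16
cmp $t3, 16  (cmp 16,16)
blt loop: not taken
sw $t7, (216) → M[216]=31
halt.
Total executed instructions: 36.

36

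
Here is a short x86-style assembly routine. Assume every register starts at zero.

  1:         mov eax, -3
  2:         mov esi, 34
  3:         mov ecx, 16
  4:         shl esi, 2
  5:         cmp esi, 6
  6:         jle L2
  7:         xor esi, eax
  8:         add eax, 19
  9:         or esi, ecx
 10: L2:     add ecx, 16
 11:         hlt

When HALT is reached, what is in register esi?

-139

mov eax, -3 → eax=-3
mov esi, 34 → esi=34
mov ecx, 16 → ecx=16
shl esi, 2 → esi=34<<2=136
cmp esi, 6  (cmp 136,6)
jle L2: not taken
xor esi, eax → esi=136^(-3)=-139
add eax, 19 → eax=(-3)+19=16
or esi, ecx → esi=(-139)|16=-139
add ecx, 16 → ecx=16+16=32
halt.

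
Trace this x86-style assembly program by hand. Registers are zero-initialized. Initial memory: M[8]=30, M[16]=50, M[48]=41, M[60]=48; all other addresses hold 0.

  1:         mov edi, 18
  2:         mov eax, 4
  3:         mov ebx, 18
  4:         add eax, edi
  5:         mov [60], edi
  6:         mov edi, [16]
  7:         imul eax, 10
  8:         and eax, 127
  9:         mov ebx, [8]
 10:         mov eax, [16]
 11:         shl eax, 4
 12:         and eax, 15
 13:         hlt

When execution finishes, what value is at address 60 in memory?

18

after mov edi, 18: edi=18
after mov eax, 4: eax=4
after mov ebx, 18: ebx=18
after add eax, edi: eax=4+18=22
mov [60], edi → M[60]=18
after mov edi, [16]: edi=M[16]=50
after imul eax, 10: eax=22*10=220
after and eax, 127: eax=220&127=92
after mov ebx, [8]: ebx=M[8]=30
after mov eax, [16]: eax=M[16]=50
after shl eax, 4: eax=50<<4=800
after and eax, 15: eax=800&15=0
halt.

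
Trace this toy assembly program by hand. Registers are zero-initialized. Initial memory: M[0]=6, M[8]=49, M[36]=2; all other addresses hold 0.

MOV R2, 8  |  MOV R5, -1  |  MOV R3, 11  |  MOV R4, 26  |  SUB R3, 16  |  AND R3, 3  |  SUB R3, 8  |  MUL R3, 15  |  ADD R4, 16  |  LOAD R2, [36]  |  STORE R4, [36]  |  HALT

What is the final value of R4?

42

after MOV R2, 8: R2=8
after MOV R5, -1: R5=-1
after MOV R3, 11: R3=11
after MOV R4, 26: R4=26
after SUB R3, 16: R3=11-16=-5
after AND R3, 3: R3=(-5)&3=3
after SUB R3, 8: R3=3-8=-5
after MUL R3, 15: R3=(-5)*15=-75
after ADD R4, 16: R4=26+16=42
after LOAD R2, [36]: R2=M[36]=2
STORE R4, [36] → M[36]=42
halt.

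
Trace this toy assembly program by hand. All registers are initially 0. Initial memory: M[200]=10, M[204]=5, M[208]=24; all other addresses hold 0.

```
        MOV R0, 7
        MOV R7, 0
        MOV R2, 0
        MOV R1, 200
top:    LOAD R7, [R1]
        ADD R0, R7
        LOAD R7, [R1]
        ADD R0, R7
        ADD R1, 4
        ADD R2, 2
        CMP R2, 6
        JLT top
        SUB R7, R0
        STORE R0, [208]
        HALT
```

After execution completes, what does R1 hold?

after MOV R0, 7: R0=7
after MOV R7, 0: R7=0
after MOV R2, 0: R2=0
after MOV R1, 200: R1=200
after LOAD R7, [R1]: R7=M[200]=10
after ADD R0, R7: R0=7+10=17
after LOAD R7, [R1]: R7=M[200]=10
after ADD R0, R7: R0=17+10=27
after ADD R1, 4: R1=200+4=204
after ADD R2, 2: R2=0+2=2
CMP R2, 6  (cmp 2,6)
JLT top: taken
after LOAD R7, [R1]: R7=M[204]=5
after ADD R0, R7: R0=27+5=32
after LOAD R7, [R1]: R7=M[204]=5
after ADD R0, R7: R0=32+5=37
after ADD R1, 4: R1=204+4=208
after ADD R2, 2: R2=2+2=4
CMP R2, 6  (cmp 4,6)
JLT top: taken
after LOAD R7, [R1]: R7=M[208]=24
after ADD R0, R7: R0=37+24=61
after LOAD R7, [R1]: R7=M[208]=24
after ADD R0, R7: R0=61+24=85
after ADD R1, 4: R1=208+4=212
after ADD R2, 2: R2=4+2=6
CMP R2, 6  (cmp 6,6)
JLT top: not taken
after SUB R7, R0: R7=24-85=-61
STORE R0, [208] → M[208]=85
halt.

212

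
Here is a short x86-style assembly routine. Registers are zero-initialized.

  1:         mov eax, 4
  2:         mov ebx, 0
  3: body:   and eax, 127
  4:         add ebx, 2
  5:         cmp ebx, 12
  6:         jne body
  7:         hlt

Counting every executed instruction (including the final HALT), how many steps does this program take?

27

after mov eax, 4: eax=4
after mov ebx, 0: ebx=0
after and eax, 127: eax=4&127=4
after add ebx, 2: ebx=0+2=2
cmp ebx, 12  (cmp 2,12)
jne body: taken
after and eax, 127: eax=4&127=4
after add ebx, 2: ebx=2+2=4
cmp ebx, 12  (cmp 4,12)
jne body: taken
after and eax, 127: eax=4&127=4
after add ebx, 2: ebx=4+2=6
cmp ebx, 12  (cmp 6,12)
jne body: taken
after and eax, 127: eax=4&127=4
after add ebx, 2: ebx=6+2=8
cmp ebx, 12  (cmp 8,12)
jne body: taken
after and eax, 127: eax=4&127=4
after add ebx, 2: ebx=8+2=10
cmp ebx, 12  (cmp 10,12)
jne body: taken
after and eax, 127: eax=4&127=4
after add ebx, 2: ebx=10+2=12
cmp ebx, 12  (cmp 12,12)
jne body: not taken
halt.
Total executed instructions: 27.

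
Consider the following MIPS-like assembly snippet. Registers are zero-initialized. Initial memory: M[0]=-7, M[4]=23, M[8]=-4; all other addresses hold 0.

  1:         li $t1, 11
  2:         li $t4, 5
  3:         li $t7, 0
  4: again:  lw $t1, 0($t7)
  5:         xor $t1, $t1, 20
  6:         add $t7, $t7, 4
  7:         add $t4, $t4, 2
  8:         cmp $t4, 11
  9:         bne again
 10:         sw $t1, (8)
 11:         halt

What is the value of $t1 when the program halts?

-24

after li $t1, 11: $t1=11
after li $t4, 5: $t4=5
after li $t7, 0: $t7=0
after lw $t1, 0($t7): $t1=M[0]=-7
after xor $t1, $t1, 20: $t1=(-7)^20=-19
after add $t7, $t7, 4: $t7=0+4=4
after add $t4, $t4, 2: $t4=5+2=7
cmp $t4, 11  (cmp 7,11)
bne again: taken
after lw $t1, 0($t7): $t1=M[4]=23
after xor $t1, $t1, 20: $t1=23^20=3
after add $t7, $t7, 4: $t7=4+4=8
after add $t4, $t4, 2: $t4=7+2=9
cmp $t4, 11  (cmp 9,11)
bne again: taken
after lw $t1, 0($t7): $t1=M[8]=-4
after xor $t1, $t1, 20: $t1=(-4)^20=-24
after add $t7, $t7, 4: $t7=8+4=12
after add $t4, $t4, 2: $t4=9+2=11
cmp $t4, 11  (cmp 11,11)
bne again: not taken
sw $t1, (8) → M[8]=-24
halt.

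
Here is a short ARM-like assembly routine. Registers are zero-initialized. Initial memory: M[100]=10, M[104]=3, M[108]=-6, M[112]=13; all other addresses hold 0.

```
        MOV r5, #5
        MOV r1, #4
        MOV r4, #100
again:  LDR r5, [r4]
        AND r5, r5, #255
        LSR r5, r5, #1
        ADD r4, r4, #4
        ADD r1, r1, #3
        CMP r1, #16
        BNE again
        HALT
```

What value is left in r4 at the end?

r5=5
r1=4
r4=100
r5=M[100]=10
r5=10&255=10
r5=10>>1=5
r4=100+4=104
r1=4+3=7
CMP r1, #16  (cmp 7,16)
BNE again: taken
r5=M[104]=3
r5=3&255=3
r5=3>>1=1
r4=104+4=108
r1=7+3=10
CMP r1, #16  (cmp 10,16)
BNE again: taken
r5=M[108]=-6
r5=(-6)&255=250
r5=250>>1=125
r4=108+4=112
r1=10+3=13
CMP r1, #16  (cmp 13,16)
BNE again: taken
r5=M[112]=13
r5=13&255=13
r5=13>>1=6
r4=112+4=116
r1=13+3=16
CMP r1, #16  (cmp 16,16)
BNE again: not taken
halt.

116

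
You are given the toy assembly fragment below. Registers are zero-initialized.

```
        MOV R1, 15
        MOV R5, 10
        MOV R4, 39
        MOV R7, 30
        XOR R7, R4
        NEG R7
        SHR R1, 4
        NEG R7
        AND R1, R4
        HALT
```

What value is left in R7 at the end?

57

MOV R1, 15 → R1=15
MOV R5, 10 → R5=10
MOV R4, 39 → R4=39
MOV R7, 30 → R7=30
XOR R7, R4 → R7=30^39=57
NEG R7 → R7=-(57)=-57
SHR R1, 4 → R1=15>>4=0
NEG R7 → R7=-(-57)=57
AND R1, R4 → R1=0&39=0
halt.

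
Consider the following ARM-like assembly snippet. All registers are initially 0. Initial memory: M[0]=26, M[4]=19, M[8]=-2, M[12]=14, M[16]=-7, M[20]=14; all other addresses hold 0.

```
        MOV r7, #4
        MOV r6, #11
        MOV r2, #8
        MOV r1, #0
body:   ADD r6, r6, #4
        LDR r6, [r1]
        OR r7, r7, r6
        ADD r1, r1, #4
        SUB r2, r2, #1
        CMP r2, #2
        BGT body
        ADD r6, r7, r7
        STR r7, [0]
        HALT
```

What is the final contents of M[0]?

-1

r7=4
r6=11
r2=8
r1=0
r6=11+4=15
r6=M[0]=26
r7=4|26=30
r1=0+4=4
r2=8-1=7
CMP r2, #2  (cmp 7,2)
BGT body: taken
r6=26+4=30
r6=M[4]=19
r7=30|19=31
r1=4+4=8
r2=7-1=6
CMP r2, #2  (cmp 6,2)
BGT body: taken
r6=19+4=23
r6=M[8]=-2
r7=31|(-2)=-1
r1=8+4=12
r2=6-1=5
CMP r2, #2  (cmp 5,2)
BGT body: taken
r6=(-2)+4=2
r6=M[12]=14
r7=(-1)|14=-1
r1=12+4=16
r2=5-1=4
CMP r2, #2  (cmp 4,2)
BGT body: taken
r6=14+4=18
r6=M[16]=-7
r7=(-1)|(-7)=-1
r1=16+4=20
r2=4-1=3
CMP r2, #2  (cmp 3,2)
BGT body: taken
r6=(-7)+4=-3
r6=M[20]=14
r7=(-1)|14=-1
r1=20+4=24
r2=3-1=2
CMP r2, #2  (cmp 2,2)
BGT body: not taken
r6=(-1)+(-1)=-2
STR r7, [0] → M[0]=-1
halt.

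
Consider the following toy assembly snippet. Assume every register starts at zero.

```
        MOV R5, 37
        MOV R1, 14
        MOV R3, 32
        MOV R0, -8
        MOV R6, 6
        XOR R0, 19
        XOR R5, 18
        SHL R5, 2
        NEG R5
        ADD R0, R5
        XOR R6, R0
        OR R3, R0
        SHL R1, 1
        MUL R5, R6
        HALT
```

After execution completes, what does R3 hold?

MOV R5, 37 → R5=37
MOV R1, 14 → R1=14
MOV R3, 32 → R3=32
MOV R0, -8 → R0=-8
MOV R6, 6 → R6=6
XOR R0, 19 → R0=(-8)^19=-21
XOR R5, 18 → R5=37^18=55
SHL R5, 2 → R5=55<<2=220
NEG R5 → R5=-(220)=-220
ADD R0, R5 → R0=(-21)+(-220)=-241
XOR R6, R0 → R6=6^(-241)=-247
OR R3, R0 → R3=32|(-241)=-209
SHL R1, 1 → R1=14<<1=28
MUL R5, R6 → R5=(-220)*(-247)=54340
halt.

-209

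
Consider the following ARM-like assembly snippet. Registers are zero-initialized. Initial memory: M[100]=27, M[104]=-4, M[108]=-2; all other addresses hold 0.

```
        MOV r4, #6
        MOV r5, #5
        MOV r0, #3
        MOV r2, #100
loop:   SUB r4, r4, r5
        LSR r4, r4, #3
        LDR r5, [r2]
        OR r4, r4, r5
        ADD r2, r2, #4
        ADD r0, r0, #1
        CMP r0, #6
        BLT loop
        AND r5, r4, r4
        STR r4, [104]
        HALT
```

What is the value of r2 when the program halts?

112

MOV r4, #6 → r4=6
MOV r5, #5 → r5=5
MOV r0, #3 → r0=3
MOV r2, #100 → r2=100
SUB r4, r4, r5 → r4=6-5=1
LSR r4, r4, #3 → r4=1>>3=0
LDR r5, [r2] → r5=M[100]=27
OR r4, r4, r5 → r4=0|27=27
ADD r2, r2, #4 → r2=100+4=104
ADD r0, r0, #1 → r0=3+1=4
CMP r0, #6  (cmp 4,6)
BLT loop: taken
SUB r4, r4, r5 → r4=27-27=0
LSR r4, r4, #3 → r4=0>>3=0
LDR r5, [r2] → r5=M[104]=-4
OR r4, r4, r5 → r4=0|(-4)=-4
ADD r2, r2, #4 → r2=104+4=108
ADD r0, r0, #1 → r0=4+1=5
CMP r0, #6  (cmp 5,6)
BLT loop: taken
SUB r4, r4, r5 → r4=(-4)-(-4)=0
LSR r4, r4, #3 → r4=0>>3=0
LDR r5, [r2] → r5=M[108]=-2
OR r4, r4, r5 → r4=0|(-2)=-2
ADD r2, r2, #4 → r2=108+4=112
ADD r0, r0, #1 → r0=5+1=6
CMP r0, #6  (cmp 6,6)
BLT loop: not taken
AND r5, r4, r4 → r5=(-2)&(-2)=-2
STR r4, [104] → M[104]=-2
halt.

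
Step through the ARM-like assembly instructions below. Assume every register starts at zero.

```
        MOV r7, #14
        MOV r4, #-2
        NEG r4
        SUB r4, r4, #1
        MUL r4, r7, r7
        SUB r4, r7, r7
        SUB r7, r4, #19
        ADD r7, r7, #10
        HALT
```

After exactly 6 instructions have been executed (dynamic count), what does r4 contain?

0

after MOV r7, #14: r7=14
after MOV r4, #-2: r4=-2
after NEG r4: r4=-(-2)=2
after SUB r4, r4, #1: r4=2-1=1
after MUL r4, r7, r7: r4=14*14=196
after SUB r4, r7, r7: r4=14-14=0
After step 6: r4 = 0.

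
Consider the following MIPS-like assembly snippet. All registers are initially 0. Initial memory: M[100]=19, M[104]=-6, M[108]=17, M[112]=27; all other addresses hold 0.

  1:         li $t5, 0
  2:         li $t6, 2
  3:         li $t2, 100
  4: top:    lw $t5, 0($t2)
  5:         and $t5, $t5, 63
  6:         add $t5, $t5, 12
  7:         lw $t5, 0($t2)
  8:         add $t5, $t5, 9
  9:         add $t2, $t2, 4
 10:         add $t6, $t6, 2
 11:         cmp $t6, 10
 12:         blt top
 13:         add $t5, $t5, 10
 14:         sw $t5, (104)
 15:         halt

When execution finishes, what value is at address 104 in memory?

after li $t5, 0: $t5=0
after li $t6, 2: $t6=2
after li $t2, 100: $t2=100
after lw $t5, 0($t2): $t5=M[100]=19
after and $t5, $t5, 63: $t5=19&63=19
after add $t5, $t5, 12: $t5=19+12=31
after lw $t5, 0($t2): $t5=M[100]=19
after add $t5, $t5, 9: $t5=19+9=28
after add $t2, $t2, 4: $t2=100+4=104
after add $t6, $t6, 2: $t6=2+2=4
cmp $t6, 10  (cmp 4,10)
blt top: taken
after lw $t5, 0($t2): $t5=M[104]=-6
after and $t5, $t5, 63: $t5=(-6)&63=58
after add $t5, $t5, 12: $t5=58+12=70
after lw $t5, 0($t2): $t5=M[104]=-6
after add $t5, $t5, 9: $t5=(-6)+9=3
after add $t2, $t2, 4: $t2=104+4=108
after add $t6, $t6, 2: $t6=4+2=6
cmp $t6, 10  (cmp 6,10)
blt top: taken
after lw $t5, 0($t2): $t5=M[108]=17
after and $t5, $t5, 63: $t5=17&63=17
after add $t5, $t5, 12: $t5=17+12=29
after lw $t5, 0($t2): $t5=M[108]=17
after add $t5, $t5, 9: $t5=17+9=26
after add $t2, $t2, 4: $t2=108+4=112
after add $t6, $t6, 2: $t6=6+2=8
cmp $t6, 10  (cmp 8,10)
blt top: taken
after lw $t5, 0($t2): $t5=M[112]=27
after and $t5, $t5, 63: $t5=27&63=27
after add $t5, $t5, 12: $t5=27+12=39
after lw $t5, 0($t2): $t5=M[112]=27
after add $t5, $t5, 9: $t5=27+9=36
after add $t2, $t2, 4: $t2=112+4=116
after add $t6, $t6, 2: $t6=8+2=10
cmp $t6, 10  (cmp 10,10)
blt top: not taken
after add $t5, $t5, 10: $t5=36+10=46
sw $t5, (104) → M[104]=46
halt.

46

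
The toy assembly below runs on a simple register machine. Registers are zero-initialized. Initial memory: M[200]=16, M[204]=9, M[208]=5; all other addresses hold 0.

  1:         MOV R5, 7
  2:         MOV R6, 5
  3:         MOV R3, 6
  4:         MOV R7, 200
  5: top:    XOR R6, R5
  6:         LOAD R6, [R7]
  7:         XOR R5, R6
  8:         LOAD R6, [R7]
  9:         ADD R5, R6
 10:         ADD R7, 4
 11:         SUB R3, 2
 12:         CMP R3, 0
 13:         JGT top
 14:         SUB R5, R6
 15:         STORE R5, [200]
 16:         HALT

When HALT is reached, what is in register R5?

after MOV R5, 7: R5=7
after MOV R6, 5: R6=5
after MOV R3, 6: R3=6
after MOV R7, 200: R7=200
after XOR R6, R5: R6=5^7=2
after LOAD R6, [R7]: R6=M[200]=16
after XOR R5, R6: R5=7^16=23
after LOAD R6, [R7]: R6=M[200]=16
after ADD R5, R6: R5=23+16=39
after ADD R7, 4: R7=200+4=204
after SUB R3, 2: R3=6-2=4
CMP R3, 0  (cmp 4,0)
JGT top: taken
after XOR R6, R5: R6=16^39=55
after LOAD R6, [R7]: R6=M[204]=9
after XOR R5, R6: R5=39^9=46
after LOAD R6, [R7]: R6=M[204]=9
after ADD R5, R6: R5=46+9=55
after ADD R7, 4: R7=204+4=208
after SUB R3, 2: R3=4-2=2
CMP R3, 0  (cmp 2,0)
JGT top: taken
after XOR R6, R5: R6=9^55=62
after LOAD R6, [R7]: R6=M[208]=5
after XOR R5, R6: R5=55^5=50
after LOAD R6, [R7]: R6=M[208]=5
after ADD R5, R6: R5=50+5=55
after ADD R7, 4: R7=208+4=212
after SUB R3, 2: R3=2-2=0
CMP R3, 0  (cmp 0,0)
JGT top: not taken
after SUB R5, R6: R5=55-5=50
STORE R5, [200] → M[200]=50
halt.

50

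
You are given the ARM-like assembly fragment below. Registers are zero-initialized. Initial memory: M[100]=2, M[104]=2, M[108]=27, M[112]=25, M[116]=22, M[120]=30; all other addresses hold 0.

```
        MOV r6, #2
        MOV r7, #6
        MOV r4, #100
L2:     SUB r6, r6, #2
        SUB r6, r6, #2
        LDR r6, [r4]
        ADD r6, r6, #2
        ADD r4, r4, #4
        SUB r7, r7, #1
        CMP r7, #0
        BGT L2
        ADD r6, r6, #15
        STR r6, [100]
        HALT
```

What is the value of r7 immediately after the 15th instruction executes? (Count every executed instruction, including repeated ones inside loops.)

5

r6=2
r7=6
r4=100
r6=2-2=0
r6=0-2=-2
r6=M[100]=2
r6=2+2=4
r4=100+4=104
r7=6-1=5
CMP r7, #0  (cmp 5,0)
BGT L2: taken
r6=4-2=2
r6=2-2=0
r6=M[104]=2
r6=2+2=4
After step 15: r7 = 5.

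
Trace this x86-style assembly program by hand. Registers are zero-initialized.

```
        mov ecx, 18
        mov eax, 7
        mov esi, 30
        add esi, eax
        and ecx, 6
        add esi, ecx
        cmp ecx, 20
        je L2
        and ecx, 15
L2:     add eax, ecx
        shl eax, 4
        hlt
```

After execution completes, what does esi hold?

39

after mov ecx, 18: ecx=18
after mov eax, 7: eax=7
after mov esi, 30: esi=30
after add esi, eax: esi=30+7=37
after and ecx, 6: ecx=18&6=2
after add esi, ecx: esi=37+2=39
cmp ecx, 20  (cmp 2,20)
je L2: not taken
after and ecx, 15: ecx=2&15=2
after add eax, ecx: eax=7+2=9
after shl eax, 4: eax=9<<4=144
halt.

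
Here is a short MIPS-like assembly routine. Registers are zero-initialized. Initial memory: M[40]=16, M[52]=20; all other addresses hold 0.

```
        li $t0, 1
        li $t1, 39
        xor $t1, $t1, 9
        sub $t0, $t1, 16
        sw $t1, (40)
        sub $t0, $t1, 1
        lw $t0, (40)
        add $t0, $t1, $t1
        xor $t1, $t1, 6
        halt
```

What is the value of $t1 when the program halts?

40

li $t0, 1 → $t0=1
li $t1, 39 → $t1=39
xor $t1, $t1, 9 → $t1=39^9=46
sub $t0, $t1, 16 → $t0=46-16=30
sw $t1, (40) → M[40]=46
sub $t0, $t1, 1 → $t0=46-1=45
lw $t0, (40) → $t0=M[40]=46
add $t0, $t1, $t1 → $t0=46+46=92
xor $t1, $t1, 6 → $t1=46^6=40
halt.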